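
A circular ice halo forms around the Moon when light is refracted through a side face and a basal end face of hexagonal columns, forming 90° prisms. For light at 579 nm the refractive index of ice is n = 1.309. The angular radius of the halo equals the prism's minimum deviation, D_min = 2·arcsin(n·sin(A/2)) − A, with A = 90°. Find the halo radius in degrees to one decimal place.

45.5°

n·sin(A/2) = 1.309 × sin 45° = 1.309 × 0.7071 = 0.9256.
D_min = 2·arcsin(0.9256) − 90° = 2 × 67.759° − 90° = 45.519°.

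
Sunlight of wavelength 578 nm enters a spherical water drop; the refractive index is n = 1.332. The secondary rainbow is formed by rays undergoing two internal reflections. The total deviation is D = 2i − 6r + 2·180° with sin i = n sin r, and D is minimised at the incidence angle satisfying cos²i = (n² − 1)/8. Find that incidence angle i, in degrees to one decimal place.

cos²i = (1.332² − 1)/8 = (1.77422 − 1)/8 = 0.09678.
cos i = 0.31109, so i = 71.875°.

71.9°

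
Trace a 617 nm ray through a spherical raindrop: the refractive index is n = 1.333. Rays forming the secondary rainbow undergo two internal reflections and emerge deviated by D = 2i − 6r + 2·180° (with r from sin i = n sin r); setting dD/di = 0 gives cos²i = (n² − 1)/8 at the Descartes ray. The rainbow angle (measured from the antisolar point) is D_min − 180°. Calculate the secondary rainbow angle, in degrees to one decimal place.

cos²i = (1.77689 − 1)/8 = 0.09711; i = arccos(0.31163) = 71.843°.
sin r = sin 71.843°/1.333 = 0.71283; r = 45.466°.
D_min = 2·71.843° − 6·45.466° + 360° = 230.891°.
Rainbow angle = D_min − 180° = 50.891°.

50.9°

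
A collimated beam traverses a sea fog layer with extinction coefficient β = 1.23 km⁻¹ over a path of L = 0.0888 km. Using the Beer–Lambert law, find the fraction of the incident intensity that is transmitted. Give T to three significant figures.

0.897

τ = β·L = 1.23 × 0.0888 = 0.1092.
T = exp(−0.1092) = 0.8965.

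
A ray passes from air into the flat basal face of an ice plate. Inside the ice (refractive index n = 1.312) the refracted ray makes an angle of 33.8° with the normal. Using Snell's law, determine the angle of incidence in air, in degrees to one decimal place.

Snell: sin θ_i = n · sin θ_r = 1.312 × sin 33.8° = 1.312 × 0.5563 = 0.7299.
θ_i = arcsin(0.7299) = 46.87°.

46.9°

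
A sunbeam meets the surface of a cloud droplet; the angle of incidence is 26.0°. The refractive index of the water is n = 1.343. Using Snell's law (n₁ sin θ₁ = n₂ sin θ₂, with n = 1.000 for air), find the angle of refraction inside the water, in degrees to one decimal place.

19.1°

Snell: sin θ_r = sin θ_i / n = sin 26.0° / 1.343 = 0.4384 / 1.343 = 0.3264.
θ_r = arcsin(0.3264) = 19.05°.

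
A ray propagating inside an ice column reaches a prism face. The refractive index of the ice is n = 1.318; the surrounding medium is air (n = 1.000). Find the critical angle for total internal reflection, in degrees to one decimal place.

sin θ_c = n_air / n = 1.000 / 1.318 = 0.7587.
θ_c = arcsin(0.7587) = 49.35°.

49.4°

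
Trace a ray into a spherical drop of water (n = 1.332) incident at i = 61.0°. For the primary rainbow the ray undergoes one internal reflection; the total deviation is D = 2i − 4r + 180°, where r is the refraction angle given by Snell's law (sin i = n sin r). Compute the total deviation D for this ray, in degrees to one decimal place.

137.8°

sin r = sin 61.0° / 1.332 = 0.8746/1.332 = 0.6566; r = 41.04°.
D = 2·61.0° − 4·41.04° + 180° = 122.00° − 164.17° + 180° = 137.83°.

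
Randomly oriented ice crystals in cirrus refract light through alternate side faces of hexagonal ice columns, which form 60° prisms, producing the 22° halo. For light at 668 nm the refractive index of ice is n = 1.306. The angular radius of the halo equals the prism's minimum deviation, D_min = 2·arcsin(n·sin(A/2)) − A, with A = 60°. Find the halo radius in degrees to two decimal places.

n·sin(A/2) = 1.306 × sin 30° = 1.306 × 0.5000 = 0.6530.
D_min = 2·arcsin(0.6530) − 60° = 2 × 40.768° − 60° = 21.536°.

21.54°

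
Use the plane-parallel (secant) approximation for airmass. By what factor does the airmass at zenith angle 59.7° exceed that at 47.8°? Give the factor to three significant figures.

X(59.7°)/X(47.8°) = sec 59.7° / sec 47.8° = cos 47.8° / cos 59.7° = 0.6717/0.5045 = 1.3314.

1.33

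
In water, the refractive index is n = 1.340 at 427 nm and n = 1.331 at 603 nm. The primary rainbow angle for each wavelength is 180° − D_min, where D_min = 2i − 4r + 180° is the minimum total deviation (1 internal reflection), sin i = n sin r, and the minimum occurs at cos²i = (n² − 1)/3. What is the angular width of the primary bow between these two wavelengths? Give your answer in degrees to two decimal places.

At 427 nm (n = 1.340): cos²i = 0.26520 → i = 59.004°, r = 39.770°, D_min = 138.929°, rainbow angle = 41.071°.
At 603 nm (n = 1.331): cos²i = 0.25719 → i = 59.527°, r = 40.356°, D_min = 137.630°, rainbow angle = 42.370°.
Angular width = |41.071° − 42.370°| = 1.299°.

1.30°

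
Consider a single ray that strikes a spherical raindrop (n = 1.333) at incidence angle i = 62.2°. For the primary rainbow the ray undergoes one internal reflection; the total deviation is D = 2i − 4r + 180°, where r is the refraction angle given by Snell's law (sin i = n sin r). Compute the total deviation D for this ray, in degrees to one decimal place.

sin r = sin 62.2° / 1.333 = 0.8846/1.333 = 0.6636; r = 41.58°.
D = 2·62.2° − 4·41.58° + 180° = 124.40° − 166.30° + 180° = 138.10°.

138.1°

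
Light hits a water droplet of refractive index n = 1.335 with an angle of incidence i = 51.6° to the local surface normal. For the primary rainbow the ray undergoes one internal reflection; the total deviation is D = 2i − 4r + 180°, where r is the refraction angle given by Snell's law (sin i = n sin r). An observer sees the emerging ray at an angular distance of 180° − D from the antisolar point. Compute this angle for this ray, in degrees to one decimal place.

40.6°

sin r = sin 51.6° / 1.335 = 0.7837/1.335 = 0.5870; r = 35.95°.
D = 2·51.6° − 4·35.95° + 180° = 103.20° − 143.79° + 180° = 139.41°.
Angle from antisolar point = 180° − D = 40.59°.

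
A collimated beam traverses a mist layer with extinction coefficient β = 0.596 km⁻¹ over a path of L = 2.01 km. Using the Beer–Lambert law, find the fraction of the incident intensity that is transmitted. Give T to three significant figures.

τ = β·L = 0.596 × 2.01 = 1.1980.
T = exp(−1.1980) = 0.3018.

0.302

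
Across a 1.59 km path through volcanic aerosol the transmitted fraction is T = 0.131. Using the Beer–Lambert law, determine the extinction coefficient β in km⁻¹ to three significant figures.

1.28 km⁻¹

Beer–Lambert: T = exp(−βL) ⇒ β = −ln(T)/L = −ln(0.131)/1.59 = 2.0326/1.59 = 1.278 km⁻¹.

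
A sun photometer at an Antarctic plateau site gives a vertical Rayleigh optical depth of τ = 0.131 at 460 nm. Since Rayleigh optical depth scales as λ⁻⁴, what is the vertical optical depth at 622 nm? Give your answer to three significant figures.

τ(622 nm) = τ(460 nm) × (460/622)⁴ = 0.131 × (0.7395)⁴ = 0.131 × 0.2991 = 0.0392.

0.0392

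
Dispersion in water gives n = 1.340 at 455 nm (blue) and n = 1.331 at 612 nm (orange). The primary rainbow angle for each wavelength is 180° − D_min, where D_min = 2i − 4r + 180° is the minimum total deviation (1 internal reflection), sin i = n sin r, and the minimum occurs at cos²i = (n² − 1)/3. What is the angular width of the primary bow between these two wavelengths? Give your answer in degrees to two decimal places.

1.30°

At 455 nm (n = 1.340): cos²i = 0.26520 → i = 59.004°, r = 39.770°, D_min = 138.929°, rainbow angle = 41.071°.
At 612 nm (n = 1.331): cos²i = 0.25719 → i = 59.527°, r = 40.356°, D_min = 137.630°, rainbow angle = 42.370°.
Angular width = |41.071° − 42.370°| = 1.299°.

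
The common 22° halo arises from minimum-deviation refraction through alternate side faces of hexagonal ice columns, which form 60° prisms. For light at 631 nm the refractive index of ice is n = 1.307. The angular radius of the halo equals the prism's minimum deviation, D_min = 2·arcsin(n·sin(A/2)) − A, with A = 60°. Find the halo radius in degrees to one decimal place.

21.6°

n·sin(A/2) = 1.307 × sin 30° = 1.307 × 0.5000 = 0.6535.
D_min = 2·arcsin(0.6535) − 60° = 2 × 40.806° − 60° = 21.612°.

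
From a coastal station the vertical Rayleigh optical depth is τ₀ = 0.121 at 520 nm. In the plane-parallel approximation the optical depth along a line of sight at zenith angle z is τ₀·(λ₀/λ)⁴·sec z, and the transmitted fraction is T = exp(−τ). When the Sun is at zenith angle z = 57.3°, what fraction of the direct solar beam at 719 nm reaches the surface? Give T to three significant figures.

0.941

sec 57.3° = 1.8510.
τ = 0.121 × (520/719)⁴ × 1.8510 = 0.121 × 0.2736 × 1.8510 = 0.0613.
T = exp(−0.0613) = 0.9406.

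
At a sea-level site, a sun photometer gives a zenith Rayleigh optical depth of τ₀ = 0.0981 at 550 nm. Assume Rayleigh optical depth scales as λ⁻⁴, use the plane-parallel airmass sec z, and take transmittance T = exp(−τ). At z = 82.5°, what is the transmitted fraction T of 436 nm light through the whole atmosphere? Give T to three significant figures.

sec 82.5° = 7.6613.
τ = 0.0981 × (550/436)⁴ × 7.6613 = 0.0981 × 2.5322 × 7.6613 = 1.9032.
T = exp(−1.9032) = 0.1491.

0.149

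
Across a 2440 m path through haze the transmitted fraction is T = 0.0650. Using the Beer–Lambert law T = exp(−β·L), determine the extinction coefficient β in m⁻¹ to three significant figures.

Beer–Lambert: T = exp(−βL) ⇒ β = −ln(T)/L = −ln(0.0650)/2440 = 2.7334/2440 = 0.00112 m⁻¹.

0.00112 m⁻¹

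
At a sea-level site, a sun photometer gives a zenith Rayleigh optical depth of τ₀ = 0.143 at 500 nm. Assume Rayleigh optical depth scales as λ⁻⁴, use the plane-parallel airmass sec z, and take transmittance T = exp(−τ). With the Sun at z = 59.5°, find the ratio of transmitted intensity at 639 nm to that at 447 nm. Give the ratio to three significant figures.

Airmass: sec 59.5° = 1.9703.
τ(639 nm) = 0.143 × (500/639)⁴ × 1.9703 = 0.143 × 0.3749 × 1.9703 = 0.1056.
τ(447 nm) = 0.143 × (500/447)⁴ × 1.9703 = 0.143 × 1.5655 × 1.9703 = 0.4411.
T(639)/T(447) = exp(τ_B − τ_A) = exp(0.3355) = 1.3986.

1.40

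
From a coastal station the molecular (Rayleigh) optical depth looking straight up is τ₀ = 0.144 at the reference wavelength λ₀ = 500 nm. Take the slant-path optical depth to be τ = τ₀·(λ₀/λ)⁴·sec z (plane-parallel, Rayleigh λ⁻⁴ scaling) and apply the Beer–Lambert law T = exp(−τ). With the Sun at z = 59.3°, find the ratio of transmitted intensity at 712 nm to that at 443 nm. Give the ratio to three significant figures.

1.48

Airmass: sec 59.3° = 1.9587.
τ(712 nm) = 0.144 × (500/712)⁴ × 1.9587 = 0.144 × 0.2432 × 1.9587 = 0.0686.
τ(443 nm) = 0.144 × (500/443)⁴ × 1.9587 = 0.144 × 1.6228 × 1.9587 = 0.4577.
T(712)/T(443) = exp(τ_B − τ_A) = exp(0.3891) = 1.4757.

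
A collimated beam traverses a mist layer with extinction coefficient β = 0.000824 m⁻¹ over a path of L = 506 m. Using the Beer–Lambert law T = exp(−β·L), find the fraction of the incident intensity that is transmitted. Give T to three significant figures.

τ = β·L = 0.000824 × 506 = 0.4169.
T = exp(−0.4169) = 0.6591.

0.659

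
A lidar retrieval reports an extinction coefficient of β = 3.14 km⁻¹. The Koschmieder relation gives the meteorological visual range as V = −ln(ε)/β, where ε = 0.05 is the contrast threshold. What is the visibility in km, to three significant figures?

0.954 km

V = −ln(0.05) / 3.14 = 2.996 / 3.14 = 0.9541 km.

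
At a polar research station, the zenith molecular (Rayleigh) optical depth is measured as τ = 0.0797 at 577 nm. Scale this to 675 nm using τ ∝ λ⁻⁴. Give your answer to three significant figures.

τ(675 nm) = τ(577 nm) × (577/675)⁴ = 0.0797 × (0.8548)⁴ = 0.0797 × 0.5339 = 0.0426.

0.0426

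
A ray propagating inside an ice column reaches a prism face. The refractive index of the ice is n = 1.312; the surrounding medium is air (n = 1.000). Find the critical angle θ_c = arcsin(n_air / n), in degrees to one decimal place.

sin θ_c = n_air / n = 1.000 / 1.312 = 0.7622.
θ_c = arcsin(0.7622) = 49.66°.

49.7°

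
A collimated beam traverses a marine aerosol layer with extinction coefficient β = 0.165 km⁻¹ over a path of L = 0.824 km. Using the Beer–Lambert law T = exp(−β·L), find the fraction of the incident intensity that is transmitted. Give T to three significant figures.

0.873

τ = β·L = 0.165 × 0.824 = 0.1360.
T = exp(−0.1360) = 0.8729.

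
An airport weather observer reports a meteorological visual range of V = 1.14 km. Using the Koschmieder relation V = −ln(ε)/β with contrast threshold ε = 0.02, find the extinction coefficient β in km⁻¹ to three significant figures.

3.43 km⁻¹

β = −ln(0.02) / V = 3.912 / 1.14 = 3.4316 km⁻¹.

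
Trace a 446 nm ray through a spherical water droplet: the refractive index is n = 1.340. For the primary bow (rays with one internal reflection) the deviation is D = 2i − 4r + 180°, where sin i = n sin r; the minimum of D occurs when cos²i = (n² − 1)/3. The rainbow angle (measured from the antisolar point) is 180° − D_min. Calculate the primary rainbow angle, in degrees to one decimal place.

cos²i = (1.79560 − 1)/3 = 0.26520; i = arccos(0.51498) = 59.004°.
sin r = sin 59.004°/1.340 = 0.63971; r = 39.770°.
D_min = 2·59.004° − 4·39.770° + 180° = 138.929°.
Rainbow angle = 180° − D_min = 41.071°.

41.1°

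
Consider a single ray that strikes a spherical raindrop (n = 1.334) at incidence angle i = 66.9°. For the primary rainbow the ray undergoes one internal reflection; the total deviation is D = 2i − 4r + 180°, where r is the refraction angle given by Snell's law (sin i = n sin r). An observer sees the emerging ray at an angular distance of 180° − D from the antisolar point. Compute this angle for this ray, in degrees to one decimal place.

40.6°

sin r = sin 66.9° / 1.334 = 0.9198/1.334 = 0.6895; r = 43.59°.
D = 2·66.9° − 4·43.59° + 180° = 133.80° − 174.37° + 180° = 139.43°.
Angle from antisolar point = 180° − D = 40.57°.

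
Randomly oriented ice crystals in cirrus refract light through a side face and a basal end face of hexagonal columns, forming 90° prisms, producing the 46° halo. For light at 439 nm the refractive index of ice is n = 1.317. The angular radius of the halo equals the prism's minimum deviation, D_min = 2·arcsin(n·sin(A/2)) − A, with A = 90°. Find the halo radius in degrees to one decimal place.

47.3°

n·sin(A/2) = 1.317 × sin 45° = 1.317 × 0.7071 = 0.9313.
D_min = 2·arcsin(0.9313) − 90° = 2 × 68.632° − 90° = 47.264°.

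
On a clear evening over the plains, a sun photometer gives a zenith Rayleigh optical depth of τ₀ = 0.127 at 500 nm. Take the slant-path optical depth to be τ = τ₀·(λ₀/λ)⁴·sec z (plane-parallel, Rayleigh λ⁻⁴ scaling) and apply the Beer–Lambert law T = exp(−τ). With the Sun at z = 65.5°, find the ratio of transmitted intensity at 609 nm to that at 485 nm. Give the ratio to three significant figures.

1.23

Airmass: sec 65.5° = 2.4114.
τ(609 nm) = 0.127 × (500/609)⁴ × 2.4114 = 0.127 × 0.4544 × 2.4114 = 0.1392.
τ(485 nm) = 0.127 × (500/485)⁴ × 2.4114 = 0.127 × 1.1296 × 2.4114 = 0.3459.
T(609)/T(485) = exp(τ_B − τ_A) = exp(0.2068) = 1.2297.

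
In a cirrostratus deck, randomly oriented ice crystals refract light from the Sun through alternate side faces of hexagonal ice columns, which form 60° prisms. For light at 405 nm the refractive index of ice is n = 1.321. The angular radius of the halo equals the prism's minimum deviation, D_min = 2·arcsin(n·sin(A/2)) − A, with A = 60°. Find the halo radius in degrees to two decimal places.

n·sin(A/2) = 1.321 × sin 30° = 1.321 × 0.5000 = 0.6605.
D_min = 2·arcsin(0.6605) − 60° = 2 × 41.338° − 60° = 22.676°.

22.68°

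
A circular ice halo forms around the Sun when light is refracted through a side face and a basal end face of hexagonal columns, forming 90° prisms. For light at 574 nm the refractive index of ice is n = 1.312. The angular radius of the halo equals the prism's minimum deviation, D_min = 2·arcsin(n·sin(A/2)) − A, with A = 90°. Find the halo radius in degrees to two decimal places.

n·sin(A/2) = 1.312 × sin 45° = 1.312 × 0.7071 = 0.9277.
D_min = 2·arcsin(0.9277) − 90° = 2 × 68.083° − 90° = 46.166°.

46.17°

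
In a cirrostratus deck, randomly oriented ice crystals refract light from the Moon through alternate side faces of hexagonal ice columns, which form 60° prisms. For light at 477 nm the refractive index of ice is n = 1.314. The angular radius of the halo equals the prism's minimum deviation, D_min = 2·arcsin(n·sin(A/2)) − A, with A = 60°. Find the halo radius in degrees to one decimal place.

n·sin(A/2) = 1.314 × sin 30° = 1.314 × 0.5000 = 0.6570.
D_min = 2·arcsin(0.6570) − 60° = 2 × 41.071° − 60° = 22.143°.

22.1°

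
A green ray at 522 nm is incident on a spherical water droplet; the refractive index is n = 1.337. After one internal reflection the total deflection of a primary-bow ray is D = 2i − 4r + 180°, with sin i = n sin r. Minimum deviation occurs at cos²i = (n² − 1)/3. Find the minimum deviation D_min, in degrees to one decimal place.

cos²i = (1.78757 − 1)/3 = 0.26252; i = arccos(0.51237) = 59.178°.
sin r = sin 59.178°/1.337 = 0.64231; r = 39.964°.
D_min = 2·59.178° − 4·39.964° + 180° = 138.500°.

138.5°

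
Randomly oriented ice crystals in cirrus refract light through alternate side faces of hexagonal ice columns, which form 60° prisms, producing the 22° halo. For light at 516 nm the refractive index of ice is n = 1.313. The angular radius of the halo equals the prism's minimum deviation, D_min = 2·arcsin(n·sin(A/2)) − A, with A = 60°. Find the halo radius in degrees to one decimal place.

n·sin(A/2) = 1.313 × sin 30° = 1.313 × 0.5000 = 0.6565.
D_min = 2·arcsin(0.6565) − 60° = 2 × 41.033° − 60° = 22.067°.

22.1°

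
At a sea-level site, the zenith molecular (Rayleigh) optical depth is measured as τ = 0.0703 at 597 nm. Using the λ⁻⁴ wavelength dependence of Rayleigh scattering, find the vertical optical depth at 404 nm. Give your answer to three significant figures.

0.335

τ(404 nm) = τ(597 nm) × (597/404)⁴ = 0.0703 × (1.4777)⁴ = 0.0703 × 4.7684 = 0.3352.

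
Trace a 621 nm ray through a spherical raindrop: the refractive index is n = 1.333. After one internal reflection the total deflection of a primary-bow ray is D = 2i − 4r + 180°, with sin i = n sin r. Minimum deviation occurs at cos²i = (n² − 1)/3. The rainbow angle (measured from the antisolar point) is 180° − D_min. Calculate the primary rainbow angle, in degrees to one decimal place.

42.1°

cos²i = (1.77689 − 1)/3 = 0.25896; i = arccos(0.50888) = 59.410°.
sin r = sin 59.410°/1.333 = 0.64579; r = 40.225°.
D_min = 2·59.410° − 4·40.225° + 180° = 137.922°.
Rainbow angle = 180° − D_min = 42.078°.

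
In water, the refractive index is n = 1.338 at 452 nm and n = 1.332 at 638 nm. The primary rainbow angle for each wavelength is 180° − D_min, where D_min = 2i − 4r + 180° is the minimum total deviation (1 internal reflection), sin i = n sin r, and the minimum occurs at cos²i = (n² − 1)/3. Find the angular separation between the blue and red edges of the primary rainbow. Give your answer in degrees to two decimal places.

At 452 nm (n = 1.338): cos²i = 0.26341 → i = 59.120°, r = 39.899°, D_min = 138.643°, rainbow angle = 41.357°.
At 638 nm (n = 1.332): cos²i = 0.25807 → i = 59.469°, r = 40.290°, D_min = 137.776°, rainbow angle = 42.224°.
Angular width = |41.357° − 42.224°| = 0.867°.

0.87°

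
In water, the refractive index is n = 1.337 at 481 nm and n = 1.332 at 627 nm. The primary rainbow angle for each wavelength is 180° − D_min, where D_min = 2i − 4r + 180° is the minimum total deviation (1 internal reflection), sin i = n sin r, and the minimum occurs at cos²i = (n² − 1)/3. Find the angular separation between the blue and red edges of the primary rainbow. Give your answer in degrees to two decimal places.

0.72°

At 481 nm (n = 1.337): cos²i = 0.26252 → i = 59.178°, r = 39.964°, D_min = 138.500°, rainbow angle = 41.500°.
At 627 nm (n = 1.332): cos²i = 0.25807 → i = 59.469°, r = 40.290°, D_min = 137.776°, rainbow angle = 42.224°.
Angular width = |41.500° − 42.224°| = 0.724°.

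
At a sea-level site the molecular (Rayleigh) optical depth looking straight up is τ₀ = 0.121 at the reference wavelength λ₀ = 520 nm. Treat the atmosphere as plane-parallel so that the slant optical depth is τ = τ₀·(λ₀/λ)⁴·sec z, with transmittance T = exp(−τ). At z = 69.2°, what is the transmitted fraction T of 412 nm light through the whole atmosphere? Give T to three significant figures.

0.421

sec 69.2° = 2.8161.
τ = 0.121 × (520/412)⁴ × 2.8161 = 0.121 × 2.5376 × 2.8161 = 0.8647.
T = exp(−0.8647) = 0.4212.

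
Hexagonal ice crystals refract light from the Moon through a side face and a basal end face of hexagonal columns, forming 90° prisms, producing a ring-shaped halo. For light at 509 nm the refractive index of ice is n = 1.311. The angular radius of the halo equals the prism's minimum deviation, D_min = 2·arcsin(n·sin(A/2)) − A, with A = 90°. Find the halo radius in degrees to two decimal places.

45.95°

n·sin(A/2) = 1.311 × sin 45° = 1.311 × 0.7071 = 0.9270.
D_min = 2·arcsin(0.9270) − 90° = 2 × 67.974° − 90° = 45.949°.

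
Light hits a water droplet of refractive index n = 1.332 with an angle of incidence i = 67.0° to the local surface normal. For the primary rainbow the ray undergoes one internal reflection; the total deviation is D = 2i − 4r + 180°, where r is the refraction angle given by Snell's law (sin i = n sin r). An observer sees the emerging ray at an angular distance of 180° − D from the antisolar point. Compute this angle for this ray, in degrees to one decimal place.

sin r = sin 67.0° / 1.332 = 0.9205/1.332 = 0.6911; r = 43.71°.
D = 2·67.0° − 4·43.71° + 180° = 134.00° − 174.86° + 180° = 139.14°.
Angle from antisolar point = 180° − D = 40.86°.

40.9°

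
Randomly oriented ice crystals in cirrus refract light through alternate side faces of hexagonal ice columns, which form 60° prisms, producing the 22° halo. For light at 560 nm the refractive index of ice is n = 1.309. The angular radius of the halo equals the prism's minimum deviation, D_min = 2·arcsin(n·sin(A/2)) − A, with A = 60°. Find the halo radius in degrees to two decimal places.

n·sin(A/2) = 1.309 × sin 30° = 1.309 × 0.5000 = 0.6545.
D_min = 2·arcsin(0.6545) − 60° = 2 × 40.882° − 60° = 21.763°.

21.76°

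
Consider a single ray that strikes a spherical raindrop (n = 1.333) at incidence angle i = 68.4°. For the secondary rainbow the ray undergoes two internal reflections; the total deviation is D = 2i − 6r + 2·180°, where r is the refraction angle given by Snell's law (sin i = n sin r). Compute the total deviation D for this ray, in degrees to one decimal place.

231.4°

sin r = sin 68.4° / 1.333 = 0.9298/1.333 = 0.6975; r = 44.23°.
D = 2·68.4° − 6·44.23° + 2·180° = 136.80° − 265.36° + 360° = 231.44°.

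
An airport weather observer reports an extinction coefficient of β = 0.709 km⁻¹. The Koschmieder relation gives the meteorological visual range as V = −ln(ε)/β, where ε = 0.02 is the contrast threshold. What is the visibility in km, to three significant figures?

5.52 km

V = −ln(0.02) / 0.709 = 3.912 / 0.709 = 5.5177 km.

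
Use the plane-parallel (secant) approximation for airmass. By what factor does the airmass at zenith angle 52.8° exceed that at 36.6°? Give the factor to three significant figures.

X(52.8°)/X(36.6°) = sec 52.8° / sec 36.6° = cos 36.6° / cos 52.8° = 0.8028/0.6046 = 1.3279.

1.33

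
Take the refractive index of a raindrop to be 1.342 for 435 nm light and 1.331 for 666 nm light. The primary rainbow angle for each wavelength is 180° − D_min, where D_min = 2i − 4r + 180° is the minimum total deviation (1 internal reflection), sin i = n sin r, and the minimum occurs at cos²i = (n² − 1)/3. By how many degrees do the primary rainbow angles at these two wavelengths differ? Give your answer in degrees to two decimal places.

At 435 nm (n = 1.342): cos²i = 0.26699 → i = 58.888°, r = 39.641°, D_min = 139.213°, rainbow angle = 40.787°.
At 666 nm (n = 1.331): cos²i = 0.25719 → i = 59.527°, r = 40.356°, D_min = 137.630°, rainbow angle = 42.370°.
Angular width = |40.787° − 42.370°| = 1.583°.

1.58°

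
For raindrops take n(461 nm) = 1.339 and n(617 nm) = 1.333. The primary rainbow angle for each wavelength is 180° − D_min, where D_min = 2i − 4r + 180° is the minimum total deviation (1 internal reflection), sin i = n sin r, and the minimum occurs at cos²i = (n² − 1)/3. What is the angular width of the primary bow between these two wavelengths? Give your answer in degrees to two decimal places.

0.86°

At 461 nm (n = 1.339): cos²i = 0.26431 → i = 59.062°, r = 39.834°, D_min = 138.786°, rainbow angle = 41.214°.
At 617 nm (n = 1.333): cos²i = 0.25896 → i = 59.410°, r = 40.225°, D_min = 137.922°, rainbow angle = 42.078°.
Angular width = |41.214° − 42.078°| = 0.865°.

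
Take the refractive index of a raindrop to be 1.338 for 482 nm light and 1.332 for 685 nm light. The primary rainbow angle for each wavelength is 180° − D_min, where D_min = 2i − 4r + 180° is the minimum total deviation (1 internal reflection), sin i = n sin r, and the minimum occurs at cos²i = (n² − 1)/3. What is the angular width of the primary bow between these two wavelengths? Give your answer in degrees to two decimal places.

0.87°

At 482 nm (n = 1.338): cos²i = 0.26341 → i = 59.120°, r = 39.899°, D_min = 138.643°, rainbow angle = 41.357°.
At 685 nm (n = 1.332): cos²i = 0.25807 → i = 59.469°, r = 40.290°, D_min = 137.776°, rainbow angle = 42.224°.
Angular width = |41.357° − 42.224°| = 0.867°.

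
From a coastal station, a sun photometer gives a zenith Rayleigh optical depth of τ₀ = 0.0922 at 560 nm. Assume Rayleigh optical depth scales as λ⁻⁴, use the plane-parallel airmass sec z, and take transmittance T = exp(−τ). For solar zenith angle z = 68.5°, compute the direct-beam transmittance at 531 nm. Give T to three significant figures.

0.733

sec 68.5° = 2.7285.
τ = 0.0922 × (560/531)⁴ × 2.7285 = 0.0922 × 1.2370 × 2.7285 = 0.3112.
T = exp(−0.3112) = 0.7326.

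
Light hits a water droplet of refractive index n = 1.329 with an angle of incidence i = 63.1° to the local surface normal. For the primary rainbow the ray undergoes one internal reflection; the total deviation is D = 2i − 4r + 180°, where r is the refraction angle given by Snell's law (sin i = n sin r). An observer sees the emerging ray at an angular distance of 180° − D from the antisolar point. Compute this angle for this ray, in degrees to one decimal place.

42.4°

sin r = sin 63.1° / 1.329 = 0.8918/1.329 = 0.6710; r = 42.15°.
D = 2·63.1° − 4·42.15° + 180° = 126.20° − 168.59° + 180° = 137.61°.
Angle from antisolar point = 180° − D = 42.39°.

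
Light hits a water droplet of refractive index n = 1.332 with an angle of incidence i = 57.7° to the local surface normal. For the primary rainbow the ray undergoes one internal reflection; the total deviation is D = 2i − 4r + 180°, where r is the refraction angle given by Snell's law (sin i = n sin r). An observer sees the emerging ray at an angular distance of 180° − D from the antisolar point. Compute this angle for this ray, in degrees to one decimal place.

sin r = sin 57.7° / 1.332 = 0.8453/1.332 = 0.6346; r = 39.39°.
D = 2·57.7° − 4·39.39° + 180° = 115.40° − 157.56° + 180° = 137.84°.
Angle from antisolar point = 180° − D = 42.16°.

42.2°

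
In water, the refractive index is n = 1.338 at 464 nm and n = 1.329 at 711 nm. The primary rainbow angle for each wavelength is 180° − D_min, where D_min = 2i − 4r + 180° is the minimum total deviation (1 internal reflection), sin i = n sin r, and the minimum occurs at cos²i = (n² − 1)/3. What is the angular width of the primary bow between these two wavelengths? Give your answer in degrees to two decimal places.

At 464 nm (n = 1.338): cos²i = 0.26341 → i = 59.120°, r = 39.899°, D_min = 138.643°, rainbow angle = 41.357°.
At 711 nm (n = 1.329): cos²i = 0.25541 → i = 59.643°, r = 40.487°, D_min = 137.337°, rainbow angle = 42.663°.
Angular width = |41.357° − 42.663°| = 1.307°.

1.31°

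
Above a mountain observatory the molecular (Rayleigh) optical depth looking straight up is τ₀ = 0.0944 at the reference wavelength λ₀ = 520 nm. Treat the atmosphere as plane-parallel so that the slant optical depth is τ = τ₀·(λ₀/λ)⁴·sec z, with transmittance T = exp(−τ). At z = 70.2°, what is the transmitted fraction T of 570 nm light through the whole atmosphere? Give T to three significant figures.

sec 70.2° = 2.9521.
τ = 0.0944 × (520/570)⁴ × 2.9521 = 0.0944 × 0.6927 × 2.9521 = 0.1930.
T = exp(−0.1930) = 0.8245.

0.824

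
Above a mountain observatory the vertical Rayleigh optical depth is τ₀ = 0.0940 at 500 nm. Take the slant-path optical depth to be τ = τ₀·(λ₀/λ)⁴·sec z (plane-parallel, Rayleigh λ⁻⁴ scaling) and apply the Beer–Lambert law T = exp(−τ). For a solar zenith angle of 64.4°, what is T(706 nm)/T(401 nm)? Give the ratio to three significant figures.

1.60

Airmass: sec 64.4° = 2.3144.
τ(706 nm) = 0.0940 × (500/706)⁴ × 2.3144 = 0.0940 × 0.2516 × 2.3144 = 0.0547.
τ(401 nm) = 0.0940 × (500/401)⁴ × 2.3144 = 0.0940 × 2.4171 × 2.3144 = 0.5258.
T(706)/T(401) = exp(τ_B − τ_A) = exp(0.4711) = 1.6018.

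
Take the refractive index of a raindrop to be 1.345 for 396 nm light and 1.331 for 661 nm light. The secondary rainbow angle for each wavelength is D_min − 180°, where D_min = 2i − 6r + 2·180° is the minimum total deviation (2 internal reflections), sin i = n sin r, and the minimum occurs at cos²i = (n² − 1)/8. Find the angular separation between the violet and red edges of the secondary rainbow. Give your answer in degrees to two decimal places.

3.62°

At 396 nm (n = 1.345): cos²i = 0.10113 → i = 71.458°, r = 44.821°, D_min = 233.987°, rainbow angle = 53.987°.
At 661 nm (n = 1.331): cos²i = 0.09645 → i = 71.907°, r = 45.575°, D_min = 230.365°, rainbow angle = 50.365°.
Angular width = |53.987° − 50.365°| = 3.622°.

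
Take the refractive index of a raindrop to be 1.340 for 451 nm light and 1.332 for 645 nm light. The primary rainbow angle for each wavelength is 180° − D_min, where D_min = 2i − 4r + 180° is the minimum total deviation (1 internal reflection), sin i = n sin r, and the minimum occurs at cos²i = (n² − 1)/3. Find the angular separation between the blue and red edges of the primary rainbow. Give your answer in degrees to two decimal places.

1.15°

At 451 nm (n = 1.340): cos²i = 0.26520 → i = 59.004°, r = 39.770°, D_min = 138.929°, rainbow angle = 41.071°.
At 645 nm (n = 1.332): cos²i = 0.25807 → i = 59.469°, r = 40.290°, D_min = 137.776°, rainbow angle = 42.224°.
Angular width = |41.071° − 42.224°| = 1.153°.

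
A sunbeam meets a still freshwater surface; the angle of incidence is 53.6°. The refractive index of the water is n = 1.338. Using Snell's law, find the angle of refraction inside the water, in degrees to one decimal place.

37.0°

Snell: sin θ_r = sin θ_i / n = sin 53.6° / 1.338 = 0.8049 / 1.338 = 0.6016.
θ_r = arcsin(0.6016) = 36.98°.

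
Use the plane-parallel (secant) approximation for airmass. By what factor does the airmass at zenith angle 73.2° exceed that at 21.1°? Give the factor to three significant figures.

3.23

X(73.2°)/X(21.1°) = sec 73.2° / sec 21.1° = cos 21.1° / cos 73.2° = 0.9330/0.2890 = 3.2279.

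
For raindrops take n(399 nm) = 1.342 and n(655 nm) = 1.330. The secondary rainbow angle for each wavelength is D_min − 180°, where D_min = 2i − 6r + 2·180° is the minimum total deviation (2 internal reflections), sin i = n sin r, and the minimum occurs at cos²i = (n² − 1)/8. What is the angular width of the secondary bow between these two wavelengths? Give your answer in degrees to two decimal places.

At 399 nm (n = 1.342): cos²i = 0.10012 → i = 71.554°, r = 44.981°, D_min = 233.222°, rainbow angle = 53.222°.
At 655 nm (n = 1.330): cos²i = 0.09611 → i = 71.940°, r = 45.630°, D_min = 230.101°, rainbow angle = 50.101°.
Angular width = |53.222° − 50.101°| = 3.121°.

3.12°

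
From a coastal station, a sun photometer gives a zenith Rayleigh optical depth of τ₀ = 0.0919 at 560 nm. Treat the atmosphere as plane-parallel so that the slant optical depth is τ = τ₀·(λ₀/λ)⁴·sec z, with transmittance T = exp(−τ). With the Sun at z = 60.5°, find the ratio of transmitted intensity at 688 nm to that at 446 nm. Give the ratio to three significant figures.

1.47

Airmass: sec 60.5° = 2.0308.
τ(688 nm) = 0.0919 × (560/688)⁴ × 2.0308 = 0.0919 × 0.4389 × 2.0308 = 0.0819.
τ(446 nm) = 0.0919 × (560/446)⁴ × 2.0308 = 0.0919 × 2.4855 × 2.0308 = 0.4639.
T(688)/T(446) = exp(τ_B − τ_A) = exp(0.3819) = 1.4651.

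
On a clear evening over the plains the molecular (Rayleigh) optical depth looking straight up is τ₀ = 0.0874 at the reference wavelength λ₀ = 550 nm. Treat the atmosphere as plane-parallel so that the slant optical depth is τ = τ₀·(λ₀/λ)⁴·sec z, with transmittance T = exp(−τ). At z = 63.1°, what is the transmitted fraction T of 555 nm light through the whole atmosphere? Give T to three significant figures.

0.830

sec 63.1° = 2.2103.
τ = 0.0874 × (550/555)⁴ × 2.2103 = 0.0874 × 0.9644 × 2.2103 = 0.1863.
T = exp(−0.1863) = 0.8300.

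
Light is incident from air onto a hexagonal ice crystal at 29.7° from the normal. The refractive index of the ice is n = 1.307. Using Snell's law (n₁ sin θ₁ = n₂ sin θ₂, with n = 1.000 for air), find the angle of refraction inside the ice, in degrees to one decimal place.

22.3°

Snell: sin θ_r = sin θ_i / n = sin 29.7° / 1.307 = 0.4955 / 1.307 = 0.3791.
θ_r = arcsin(0.3791) = 22.28°.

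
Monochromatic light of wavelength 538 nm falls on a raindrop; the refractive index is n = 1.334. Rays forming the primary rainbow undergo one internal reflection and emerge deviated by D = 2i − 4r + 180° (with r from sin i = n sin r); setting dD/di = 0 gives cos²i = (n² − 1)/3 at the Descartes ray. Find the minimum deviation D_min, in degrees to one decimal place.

138.1°

cos²i = (1.77956 − 1)/3 = 0.25985; i = arccos(0.50976) = 59.352°.
sin r = sin 59.352°/1.334 = 0.64492; r = 40.159°.
D_min = 2·59.352° − 4·40.159° + 180° = 138.067°.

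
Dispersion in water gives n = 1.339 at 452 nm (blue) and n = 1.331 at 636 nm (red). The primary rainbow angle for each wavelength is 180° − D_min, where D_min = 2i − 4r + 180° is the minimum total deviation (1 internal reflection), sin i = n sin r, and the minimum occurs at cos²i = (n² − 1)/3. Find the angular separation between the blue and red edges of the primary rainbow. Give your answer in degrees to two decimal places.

1.16°

At 452 nm (n = 1.339): cos²i = 0.26431 → i = 59.062°, r = 39.834°, D_min = 138.786°, rainbow angle = 41.214°.
At 636 nm (n = 1.331): cos²i = 0.25719 → i = 59.527°, r = 40.356°, D_min = 137.630°, rainbow angle = 42.370°.
Angular width = |41.214° − 42.370°| = 1.156°.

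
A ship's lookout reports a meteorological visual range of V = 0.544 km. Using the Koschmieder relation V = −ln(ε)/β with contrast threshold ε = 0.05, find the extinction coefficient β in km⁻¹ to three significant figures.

5.51 km⁻¹

β = −ln(0.05) / V = 2.996 / 0.544 = 5.5069 km⁻¹.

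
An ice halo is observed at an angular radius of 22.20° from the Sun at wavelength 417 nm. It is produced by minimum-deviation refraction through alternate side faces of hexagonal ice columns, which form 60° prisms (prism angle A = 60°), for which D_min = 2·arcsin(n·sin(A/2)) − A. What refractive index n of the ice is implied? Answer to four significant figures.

1.315

Rearranging: n = sin((D_min + A)/2) / sin(A/2).
(D_min + A)/2 = (22.20° + 60°)/2 = 41.100°.
n = sin 41.100° / sin 30° = 0.6574 / 0.5000 = 1.3148.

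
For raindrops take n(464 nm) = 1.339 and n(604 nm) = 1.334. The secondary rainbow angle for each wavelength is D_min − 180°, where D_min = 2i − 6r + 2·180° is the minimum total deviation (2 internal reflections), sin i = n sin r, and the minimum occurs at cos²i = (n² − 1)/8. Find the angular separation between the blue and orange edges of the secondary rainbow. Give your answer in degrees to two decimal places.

At 464 nm (n = 1.339): cos²i = 0.09912 → i = 71.650°, r = 45.141°, D_min = 232.451°, rainbow angle = 52.451°.
At 604 nm (n = 1.334): cos²i = 0.09744 → i = 71.810°, r = 45.411°, D_min = 231.153°, rainbow angle = 51.153°.
Angular width = |52.451° − 51.153°| = 1.299°.

1.30°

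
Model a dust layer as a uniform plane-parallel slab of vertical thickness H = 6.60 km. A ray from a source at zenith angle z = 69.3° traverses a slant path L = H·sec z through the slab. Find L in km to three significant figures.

18.7 km

sec z = 1/cos 69.3° = 2.8291.
L = 6.60 × 2.8291 = 18.672 km.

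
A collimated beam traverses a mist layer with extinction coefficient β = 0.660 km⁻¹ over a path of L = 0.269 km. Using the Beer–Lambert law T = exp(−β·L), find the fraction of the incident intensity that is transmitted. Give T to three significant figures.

τ = β·L = 0.660 × 0.269 = 0.1775.
T = exp(−0.1775) = 0.8373.

0.837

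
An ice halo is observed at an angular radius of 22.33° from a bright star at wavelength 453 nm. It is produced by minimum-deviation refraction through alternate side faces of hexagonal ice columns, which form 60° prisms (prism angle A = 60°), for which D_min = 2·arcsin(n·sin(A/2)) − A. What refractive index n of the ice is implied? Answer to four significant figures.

Rearranging: n = sin((D_min + A)/2) / sin(A/2).
(D_min + A)/2 = (22.33° + 60°)/2 = 41.165°.
n = sin 41.165° / sin 30° = 0.6582 / 0.5000 = 1.3165.

1.316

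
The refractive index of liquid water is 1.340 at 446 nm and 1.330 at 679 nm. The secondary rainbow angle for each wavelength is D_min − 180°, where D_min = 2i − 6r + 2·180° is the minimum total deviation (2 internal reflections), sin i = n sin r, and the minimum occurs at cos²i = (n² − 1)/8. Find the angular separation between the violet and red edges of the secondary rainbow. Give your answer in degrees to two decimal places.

2.61°

At 446 nm (n = 1.340): cos²i = 0.09945 → i = 71.618°, r = 45.088°, D_min = 232.709°, rainbow angle = 52.709°.
At 679 nm (n = 1.330): cos²i = 0.09611 → i = 71.940°, r = 45.630°, D_min = 230.101°, rainbow angle = 50.101°.
Angular width = |52.709° − 50.101°| = 2.608°.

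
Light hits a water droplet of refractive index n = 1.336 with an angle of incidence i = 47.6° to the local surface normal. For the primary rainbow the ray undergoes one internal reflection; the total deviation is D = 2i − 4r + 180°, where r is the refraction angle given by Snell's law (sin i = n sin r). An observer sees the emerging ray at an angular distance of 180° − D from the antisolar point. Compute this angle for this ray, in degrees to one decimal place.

39.0°

sin r = sin 47.6° / 1.336 = 0.7385/1.336 = 0.5527; r = 33.55°.
D = 2·47.6° − 4·33.55° + 180° = 95.20° − 134.22° + 180° = 140.98°.
Angle from antisolar point = 180° − D = 39.02°.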